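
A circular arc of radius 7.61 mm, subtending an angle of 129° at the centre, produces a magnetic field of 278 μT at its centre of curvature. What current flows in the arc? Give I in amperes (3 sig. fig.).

For a circular arc, B = μ₀Iφ/(4πR) with φ in radians; here φ = 2.251 rad.
So I = 4πRB/(μ₀φ) = 4π × 0.00761 × 2.78×10⁻⁴ / (4π×10⁻⁷ × 2.251) = 9.40 A.

I ≈ 9.40 A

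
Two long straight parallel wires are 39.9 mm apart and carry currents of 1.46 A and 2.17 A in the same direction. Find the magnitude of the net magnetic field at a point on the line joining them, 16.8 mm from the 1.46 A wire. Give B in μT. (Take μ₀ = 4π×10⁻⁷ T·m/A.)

B ≈ 1.41 μT

Each long wire gives B = μ₀I/(2πd). Distances are d₁ = 0.0168 m and d₂ = 0.0231 m.
B₁ = 1.74×10⁻⁵ T, B₂ = 1.88×10⁻⁵ T.
Between parallel currents the two contributions point in opposite directions, so they subtract. B = |B₁ − B₂| = |1.74×10⁻⁵ − 1.88×10⁻⁵| = 1.41×10⁻⁶ T.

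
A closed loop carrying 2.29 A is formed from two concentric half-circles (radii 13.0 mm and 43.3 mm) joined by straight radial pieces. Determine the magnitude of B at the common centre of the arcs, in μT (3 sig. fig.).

The radial connectors point toward the centre, so dl × r̂ = 0 and they contribute nothing.
Each semicircle gives μ₀I/(4R): inner arc 5.53×10⁻⁵ T, outer arc 1.66×10⁻⁵ T.
The two arcs carry current in opposite angular senses, so their fields oppose: B = |5.53×10⁻⁵ − 1.66×10⁻⁵| = 3.87×10⁻⁵ T.

B ≈ 38.7 μT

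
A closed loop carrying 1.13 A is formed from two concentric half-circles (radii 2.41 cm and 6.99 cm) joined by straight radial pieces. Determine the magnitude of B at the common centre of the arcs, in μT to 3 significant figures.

The radial connectors point toward the centre, so dl × r̂ = 0 and they contribute nothing.
Each semicircle gives μ₀I/(4R): inner arc 1.47×10⁻⁵ T, outer arc 5.08×10⁻⁶ T.
The two arcs carry current in opposite angular senses, so their fields oppose: B = |1.47×10⁻⁵ − 5.08×10⁻⁶| = 9.65×10⁻⁶ T.

B ≈ 9.65 μT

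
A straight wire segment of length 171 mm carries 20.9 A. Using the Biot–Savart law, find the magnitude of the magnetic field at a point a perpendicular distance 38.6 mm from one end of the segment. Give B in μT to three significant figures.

For a finite straight segment, B = (μ₀I/4πd)(sinθ₁ + sinθ₂), where θ₁, θ₂ are the angles from the perpendicular to each end.
The perpendicular foot is at one end, so the two end-offsets along the wire are 0 and L = 0.171 m.
sinθ₁ = 0/√(0²+0.0386²) = 0.0000; sinθ₂ = 0.171/√(0.171²+0.0386²) = 0.9755.
B = (4π×10⁻⁷ × 20.9) / (4π × 0.0386) × (0.0000 + 0.9755) = 5.28×10⁻⁵ T.

B ≈ 52.8 μT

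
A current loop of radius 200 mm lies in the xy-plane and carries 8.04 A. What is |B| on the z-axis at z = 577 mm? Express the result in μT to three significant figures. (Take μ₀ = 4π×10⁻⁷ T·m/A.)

B ≈ 0.887 μT

On the axis of a circular loop, B = μ₀IR² / [2(R²+z²)^(3/2)].
R² + z² = (0.2)² + (0.577)² = 0.3729 m², and (R²+z²)^(3/2) = 0.228 m³.
B = (4π×10⁻⁷ × 8.04 × 0.04) / (2 × 0.228) = 8.87×10⁻⁷ T.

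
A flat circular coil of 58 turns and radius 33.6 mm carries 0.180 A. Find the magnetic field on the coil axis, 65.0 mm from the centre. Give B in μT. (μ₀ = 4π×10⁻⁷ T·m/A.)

B ≈ 18.9 μT

For an N-turn flat coil, B = Nμ₀IR²/[2(R²+z²)^(3/2)] with R = 0.0336 m, z = 0.065 m.
B = 58 × 3.26×10⁻⁷ T = 1.89×10⁻⁵ T.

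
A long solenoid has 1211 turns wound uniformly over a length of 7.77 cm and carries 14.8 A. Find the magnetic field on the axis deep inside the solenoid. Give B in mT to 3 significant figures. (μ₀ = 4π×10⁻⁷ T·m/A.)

B ≈ 290 mT

Inside a long solenoid, B = μ₀nI with n = 1.559×10⁴ turns/m.
B = 4π×10⁻⁷ × 1.559×10⁴ × 14.8 = 0.290 T.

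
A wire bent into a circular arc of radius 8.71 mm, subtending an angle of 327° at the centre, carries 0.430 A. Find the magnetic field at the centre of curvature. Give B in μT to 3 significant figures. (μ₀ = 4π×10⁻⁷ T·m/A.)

The Biot–Savart field of a circular arc at its centre is B = μ₀Iφ/(4πR), with φ = 5.707 rad.
B = (4π×10⁻⁷ × 0.430 × 5.707) / (4π × 0.00871) = 2.82×10⁻⁵ T.

B ≈ 28.2 μT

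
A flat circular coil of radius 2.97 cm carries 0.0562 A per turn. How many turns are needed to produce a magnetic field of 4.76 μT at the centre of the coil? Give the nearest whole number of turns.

N = 4

For an N-turn coil, B = Nμ₀I/(2R). A single turn gives B₁ = 1.19×10⁻⁶ T with R = 0.0297 m.
N = B/B₁ = 4.76×10⁻⁶ / 1.19×10⁻⁶ = 4.00.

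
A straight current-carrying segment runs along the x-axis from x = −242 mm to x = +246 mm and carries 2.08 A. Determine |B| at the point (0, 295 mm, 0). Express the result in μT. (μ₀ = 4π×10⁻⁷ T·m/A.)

B ≈ 0.899 μT

For a finite straight segment, B = (μ₀I/4πd)(sinθ₁ + sinθ₂), where θ₁, θ₂ are the angles from the perpendicular to each end.
The perpendicular distance is d = 0.295 m; the end-offsets along the wire are a = 0.242 m and b = 0.246 m.
sinθ₁ = 0.242/√(0.242²+0.295²) = 0.6342; sinθ₂ = 0.246/√(0.246²+0.295²) = 0.6404.
B = (4π×10⁻⁷ × 2.08) / (4π × 0.295) × (0.6342 + 0.6404) = 8.99×10⁻⁷ T.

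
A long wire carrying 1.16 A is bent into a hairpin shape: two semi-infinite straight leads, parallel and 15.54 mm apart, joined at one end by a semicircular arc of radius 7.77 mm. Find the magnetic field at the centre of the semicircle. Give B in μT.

The semicircular arc contributes B_arc = μ₀I·π/(4πR) = μ₀I/(4R) = 4.69×10⁻⁵ T.
Each semi-infinite lead is at perpendicular distance R = 0.00777 m from the centre, with the perpendicular foot at its near end, so it contributes μ₀I/(4πR); both point the same way, together 2.99×10⁻⁵ T.
Arc and leads all point the same direction: B = 4.69×10⁻⁵ + 2.99×10⁻⁵ = 7.68×10⁻⁵ T.

B ≈ 76.8 μT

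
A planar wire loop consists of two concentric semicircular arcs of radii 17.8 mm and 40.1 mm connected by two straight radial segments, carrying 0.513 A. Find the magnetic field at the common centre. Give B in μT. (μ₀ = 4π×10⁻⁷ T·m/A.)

B ≈ 5.04 μT

The radial connectors point toward the centre, so dl × r̂ = 0 and they contribute nothing.
Each semicircle gives μ₀I/(4R): inner arc 9.05×10⁻⁶ T, outer arc 4.02×10⁻⁶ T.
The two arcs carry current in opposite angular senses, so their fields oppose: B = |9.05×10⁻⁶ − 4.02×10⁻⁶| = 5.04×10⁻⁶ T.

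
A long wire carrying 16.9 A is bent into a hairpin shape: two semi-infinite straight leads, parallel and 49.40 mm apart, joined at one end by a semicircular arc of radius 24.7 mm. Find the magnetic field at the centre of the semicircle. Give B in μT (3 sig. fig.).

B ≈ 352 μT

The semicircular arc contributes B_arc = μ₀I·π/(4πR) = μ₀I/(4R) = 2.15×10⁻⁴ T.
Each semi-infinite lead is at perpendicular distance R = 0.0247 m from the centre, with the perpendicular foot at its near end, so it contributes μ₀I/(4πR); both point the same way, together 1.37×10⁻⁴ T.
Arc and leads all point the same direction: B = 2.15×10⁻⁴ + 1.37×10⁻⁴ = 3.52×10⁻⁴ T.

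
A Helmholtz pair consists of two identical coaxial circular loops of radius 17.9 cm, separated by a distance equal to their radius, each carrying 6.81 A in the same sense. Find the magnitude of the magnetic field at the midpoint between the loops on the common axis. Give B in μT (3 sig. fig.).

B ≈ 34.2 μT

Each loop contributes B = μ₀IR²/[2(R²+z²)^(3/2)] on the axis, with z measured from that loop.
Loop 1 (z = 0.0895 m): B₁ = 1.71×10⁻⁵ T. Loop 2 (z = 0.0895 m): B₂ = 1.71×10⁻⁵ T.
The fields add: B = B₁ + B₂ = 3.42×10⁻⁵ T.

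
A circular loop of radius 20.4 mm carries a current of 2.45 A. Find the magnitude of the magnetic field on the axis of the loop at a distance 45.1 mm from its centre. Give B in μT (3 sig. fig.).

B ≈ 5.28 μT

On the axis of a circular loop, B = μ₀IR² / [2(R²+z²)^(3/2)].
R² + z² = (0.0204)² + (0.0451)² = 0.00245 m², and (R²+z²)^(3/2) = 1.21×10⁻⁴ m³.
B = (4π×10⁻⁷ × 2.45 × 0.0004162) / (2 × 1.21×10⁻⁴) = 5.28×10⁻⁶ T.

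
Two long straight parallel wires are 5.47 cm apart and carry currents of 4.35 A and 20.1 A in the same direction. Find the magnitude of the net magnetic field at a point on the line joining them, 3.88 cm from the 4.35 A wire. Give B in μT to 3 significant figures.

B ≈ 230 μT

Each long wire gives B = μ₀I/(2πd). Distances are d₁ = 0.0388 m and d₂ = 0.0159 m.
B₁ = 2.24×10⁻⁵ T, B₂ = 2.53×10⁻⁴ T.
Between parallel currents the two contributions point in opposite directions, so they subtract. B = |B₁ − B₂| = |2.24×10⁻⁵ − 2.53×10⁻⁴| = 2.30×10⁻⁴ T.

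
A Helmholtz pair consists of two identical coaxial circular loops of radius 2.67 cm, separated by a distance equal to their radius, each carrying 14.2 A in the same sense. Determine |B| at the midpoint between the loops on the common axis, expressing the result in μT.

Each loop contributes B = μ₀IR²/[2(R²+z²)^(3/2)] on the axis, with z measured from that loop.
Loop 1 (z = 0.01335 m): B₁ = 2.39×10⁻⁴ T. Loop 2 (z = 0.01335 m): B₂ = 2.39×10⁻⁴ T.
The fields add: B = B₁ + B₂ = 4.78×10⁻⁴ T.

B ≈ 478 μT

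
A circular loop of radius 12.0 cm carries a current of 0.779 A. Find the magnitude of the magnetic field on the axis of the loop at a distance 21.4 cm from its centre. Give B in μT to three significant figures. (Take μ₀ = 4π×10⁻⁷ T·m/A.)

On the axis of a circular loop, B = μ₀IR² / [2(R²+z²)^(3/2)].
R² + z² = (0.12)² + (0.214)² = 0.0602 m², and (R²+z²)^(3/2) = 1.48×10⁻² m³.
B = (4π×10⁻⁷ × 0.779 × 0.0144) / (2 × 1.48×10⁻²) = 4.77×10⁻⁷ T.

B ≈ 0.477 μT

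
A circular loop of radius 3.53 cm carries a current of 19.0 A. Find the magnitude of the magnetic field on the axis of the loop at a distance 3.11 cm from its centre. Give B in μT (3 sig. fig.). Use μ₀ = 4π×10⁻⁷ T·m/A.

On the axis of a circular loop, B = μ₀IR² / [2(R²+z²)^(3/2)].
R² + z² = (0.0353)² + (0.0311)² = 0.002213 m², and (R²+z²)^(3/2) = 1.04×10⁻⁴ m³.
B = (4π×10⁻⁷ × 19.0 × 0.001246) / (2 × 1.04×10⁻⁴) = 1.43×10⁻⁴ T.

B ≈ 143 μT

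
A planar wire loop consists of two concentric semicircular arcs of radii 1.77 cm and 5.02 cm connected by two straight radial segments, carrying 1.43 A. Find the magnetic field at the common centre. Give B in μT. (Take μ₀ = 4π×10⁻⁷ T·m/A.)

B ≈ 16.4 μT

The radial connectors point toward the centre, so dl × r̂ = 0 and they contribute nothing.
Each semicircle gives μ₀I/(4R): inner arc 2.54×10⁻⁵ T, outer arc 8.95×10⁻⁶ T.
The two arcs carry current in opposite angular senses, so their fields oppose: B = |2.54×10⁻⁵ − 8.95×10⁻⁶| = 1.64×10⁻⁵ T.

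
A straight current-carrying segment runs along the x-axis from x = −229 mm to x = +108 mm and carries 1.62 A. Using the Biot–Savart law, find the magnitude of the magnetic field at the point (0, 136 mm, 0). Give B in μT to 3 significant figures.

For a finite straight segment, B = (μ₀I/4πd)(sinθ₁ + sinθ₂), where θ₁, θ₂ are the angles from the perpendicular to each end.
The perpendicular distance is d = 0.136 m; the end-offsets along the wire are a = 0.229 m and b = 0.108 m.
sinθ₁ = 0.229/√(0.229²+0.136²) = 0.8598; sinθ₂ = 0.108/√(0.108²+0.136²) = 0.6219.
B = (4π×10⁻⁷ × 1.62) / (4π × 0.136) × (0.8598 + 0.6219) = 1.76×10⁻⁶ T.

B ≈ 1.76 μT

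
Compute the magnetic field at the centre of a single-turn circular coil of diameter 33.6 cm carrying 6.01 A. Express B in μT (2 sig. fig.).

B ≈ 22 μT

At the centre of a circular loop the Biot–Savart law gives B = μ₀I/(2R) (so R = 0.168 m).
B = (4π×10⁻⁷ × 6.01) / (2 × 0.168) = 2.25×10⁻⁵ T.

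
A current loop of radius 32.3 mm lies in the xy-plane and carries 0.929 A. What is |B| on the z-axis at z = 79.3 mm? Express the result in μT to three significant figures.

On the axis of a circular loop, B = μ₀IR² / [2(R²+z²)^(3/2)].
R² + z² = (0.0323)² + (0.0793)² = 0.007332 m², and (R²+z²)^(3/2) = 6.28×10⁻⁴ m³.
B = (4π×10⁻⁷ × 0.929 × 0.001043) / (2 × 6.28×10⁻⁴) = 9.70×10⁻⁷ T.

B ≈ 0.970 μT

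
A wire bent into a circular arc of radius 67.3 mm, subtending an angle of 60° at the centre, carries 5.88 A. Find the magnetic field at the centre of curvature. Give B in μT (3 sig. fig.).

The Biot–Savart field of a circular arc at its centre is B = μ₀Iφ/(4πR), with φ = 1.047 rad.
B = (4π×10⁻⁷ × 5.88 × 1.047) / (4π × 0.0673) = 9.15×10⁻⁶ T.

B ≈ 9.15 μT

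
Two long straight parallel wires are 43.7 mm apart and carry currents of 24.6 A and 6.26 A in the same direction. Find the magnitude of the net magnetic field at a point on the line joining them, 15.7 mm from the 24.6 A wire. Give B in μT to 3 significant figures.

B ≈ 269 μT

Each long wire gives B = μ₀I/(2πd). Distances are d₁ = 0.0157 m and d₂ = 0.028 m.
B₁ = 3.13×10⁻⁴ T, B₂ = 4.47×10⁻⁵ T.
Between parallel currents the two contributions point in opposite directions, so they subtract. B = |B₁ − B₂| = |3.13×10⁻⁴ − 4.47×10⁻⁵| = 2.69×10⁻⁴ T.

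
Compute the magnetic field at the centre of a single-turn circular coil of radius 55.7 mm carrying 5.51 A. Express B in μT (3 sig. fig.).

B ≈ 62.2 μT

At the centre of a circular loop the Biot–Savart law gives B = μ₀I/(2R).
B = (4π×10⁻⁷ × 5.51) / (2 × 0.0557) = 6.22×10⁻⁵ T.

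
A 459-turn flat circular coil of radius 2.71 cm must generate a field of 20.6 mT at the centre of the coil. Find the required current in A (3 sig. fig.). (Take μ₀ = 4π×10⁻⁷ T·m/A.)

I ≈ 1.94 A

For an N-turn coil, B = Nμ₀I/(2R) with R = 0.0271 m, so I = 2RB/(Nμ₀) = 2 × 0.0271 × 2.06×10⁻² / (459 × 4π×10⁻⁷) = 1.94 A.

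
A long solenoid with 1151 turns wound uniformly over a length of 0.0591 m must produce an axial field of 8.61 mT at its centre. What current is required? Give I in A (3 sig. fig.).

I ≈ 0.352 A

Inside a long solenoid B = μ₀nI with n = 1.948×10⁴ m⁻¹, so I = B/(μ₀n).
I = 8.61×10⁻³ / (4π×10⁻⁷ × 1.948×10⁴) = 0.352 A.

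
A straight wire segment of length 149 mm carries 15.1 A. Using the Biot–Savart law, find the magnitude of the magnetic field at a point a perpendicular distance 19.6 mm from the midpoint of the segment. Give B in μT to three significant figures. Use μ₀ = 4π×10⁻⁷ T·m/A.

For a finite straight segment, B = (μ₀I/4πd)(sinθ₁ + sinθ₂), where θ₁, θ₂ are the angles from the perpendicular to each end.
The perpendicular from the point meets the wire at its midpoint, so each end is L/2 = 0.0745 m away along the wire.
sinθ₁ = 0.0745/√(0.0745²+0.0196²) = 0.9671; sinθ₂ = 0.0745/√(0.0745²+0.0196²) = 0.9671.
B = (4π×10⁻⁷ × 15.1) / (4π × 0.0196) × (0.9671 + 0.9671) = 1.49×10⁻⁴ T.

B ≈ 149 μT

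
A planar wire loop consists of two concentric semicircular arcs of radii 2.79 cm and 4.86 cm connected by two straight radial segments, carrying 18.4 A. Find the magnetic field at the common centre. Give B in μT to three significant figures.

B ≈ 88.2 μT

The radial connectors point toward the centre, so dl × r̂ = 0 and they contribute nothing.
Each semicircle gives μ₀I/(4R): inner arc 2.07×10⁻⁴ T, outer arc 1.19×10⁻⁴ T.
The two arcs carry current in opposite angular senses, so their fields oppose: B = |2.07×10⁻⁴ − 1.19×10⁻⁴| = 8.82×10⁻⁵ T.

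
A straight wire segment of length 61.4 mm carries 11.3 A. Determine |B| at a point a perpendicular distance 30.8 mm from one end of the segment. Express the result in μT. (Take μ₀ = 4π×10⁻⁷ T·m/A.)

For a finite straight segment, B = (μ₀I/4πd)(sinθ₁ + sinθ₂), where θ₁, θ₂ are the angles from the perpendicular to each end.
The perpendicular foot is at one end, so the two end-offsets along the wire are 0 and L = 0.0614 m.
sinθ₁ = 0/√(0²+0.0308²) = 0.0000; sinθ₂ = 0.0614/√(0.0614²+0.0308²) = 0.8938.
B = (4π×10⁻⁷ × 11.3) / (4π × 0.0308) × (0.0000 + 0.8938) = 3.28×10⁻⁵ T.

B ≈ 32.8 μT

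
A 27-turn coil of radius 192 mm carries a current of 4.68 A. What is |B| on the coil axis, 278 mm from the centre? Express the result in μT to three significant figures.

B ≈ 75.9 μT

For an N-turn flat coil, B = Nμ₀IR²/[2(R²+z²)^(3/2)] with R = 0.192 m, z = 0.278 m.
B = 27 × 2.81×10⁻⁶ T = 7.59×10⁻⁵ T.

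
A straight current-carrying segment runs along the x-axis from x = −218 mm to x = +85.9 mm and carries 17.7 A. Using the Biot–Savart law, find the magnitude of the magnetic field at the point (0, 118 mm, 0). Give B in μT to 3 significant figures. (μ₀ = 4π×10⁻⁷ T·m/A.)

B ≈ 22.0 μT

For a finite straight segment, B = (μ₀I/4πd)(sinθ₁ + sinθ₂), where θ₁, θ₂ are the angles from the perpendicular to each end.
The perpendicular distance is d = 0.118 m; the end-offsets along the wire are a = 0.218 m and b = 0.0859 m.
sinθ₁ = 0.218/√(0.218²+0.118²) = 0.8794; sinθ₂ = 0.0859/√(0.0859²+0.118²) = 0.5885.
B = (4π×10⁻⁷ × 17.7) / (4π × 0.118) × (0.8794 + 0.5885) = 2.20×10⁻⁵ T.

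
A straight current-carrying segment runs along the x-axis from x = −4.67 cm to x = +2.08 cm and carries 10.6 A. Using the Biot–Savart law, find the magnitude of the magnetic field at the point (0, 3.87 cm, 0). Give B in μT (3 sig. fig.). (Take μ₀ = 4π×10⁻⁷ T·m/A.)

For a finite straight segment, B = (μ₀I/4πd)(sinθ₁ + sinθ₂), where θ₁, θ₂ are the angles from the perpendicular to each end.
The perpendicular distance is d = 0.0387 m; the end-offsets along the wire are a = 0.0467 m and b = 0.0208 m.
sinθ₁ = 0.0467/√(0.0467²+0.0387²) = 0.7700; sinθ₂ = 0.0208/√(0.0208²+0.0387²) = 0.4734.
B = (4π×10⁻⁷ × 10.6) / (4π × 0.0387) × (0.7700 + 0.4734) = 3.41×10⁻⁵ T.

B ≈ 34.1 μT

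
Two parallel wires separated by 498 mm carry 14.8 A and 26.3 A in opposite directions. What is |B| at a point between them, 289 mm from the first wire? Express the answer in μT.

B ≈ 35.4 μT

Each long wire gives B = μ₀I/(2πd). Distances are d₁ = 0.289 m and d₂ = 0.209 m.
B₁ = 1.02×10⁻⁵ T, B₂ = 2.52×10⁻⁵ T.
Between antiparallel currents both contributions point the same way, so they add. B = B₁ + B₂ = 1.02×10⁻⁵ + 2.52×10⁻⁵ = 3.54×10⁻⁵ T.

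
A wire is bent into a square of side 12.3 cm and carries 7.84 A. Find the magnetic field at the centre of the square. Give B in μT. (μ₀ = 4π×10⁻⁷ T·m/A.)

Each side is a finite straight segment at perpendicular distance d = a/(2 tan(π/4)) = 0.0615 m from the centre, with end-angles ±π/4.
One side contributes B₁ = (μ₀I/4πd)·2 sin(π/4) = 1.80×10⁻⁵ T.
All 4 sides add in the same direction: B = 4 × 1.80×10⁻⁵ = 7.21×10⁻⁵ T.

B ≈ 72.1 μT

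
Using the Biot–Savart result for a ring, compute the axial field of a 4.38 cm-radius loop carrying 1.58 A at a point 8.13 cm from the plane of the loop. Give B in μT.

On the axis of a circular loop, B = μ₀IR² / [2(R²+z²)^(3/2)].
R² + z² = (0.0438)² + (0.0813)² = 0.008528 m², and (R²+z²)^(3/2) = 7.88×10⁻⁴ m³.
B = (4π×10⁻⁷ × 1.58 × 0.001918) / (2 × 7.88×10⁻⁴) = 2.42×10⁻⁶ T.

B ≈ 2.42 μT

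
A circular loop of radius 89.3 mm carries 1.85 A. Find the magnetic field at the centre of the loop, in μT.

B ≈ 13.0 μT

At the centre of a circular loop the Biot–Savart law gives B = μ₀I/(2R).
B = (4π×10⁻⁷ × 1.85) / (2 × 0.0893) = 1.30×10⁻⁵ T.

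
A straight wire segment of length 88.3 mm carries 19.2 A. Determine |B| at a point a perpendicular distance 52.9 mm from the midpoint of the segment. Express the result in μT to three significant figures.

For a finite straight segment, B = (μ₀I/4πd)(sinθ₁ + sinθ₂), where θ₁, θ₂ are the angles from the perpendicular to each end.
The perpendicular from the point meets the wire at its midpoint, so each end is L/2 = 0.04415 m away along the wire.
sinθ₁ = 0.04415/√(0.04415²+0.0529²) = 0.6408; sinθ₂ = 0.04415/√(0.04415²+0.0529²) = 0.6408.
B = (4π×10⁻⁷ × 19.2) / (4π × 0.0529) × (0.6408 + 0.6408) = 4.65×10⁻⁵ T.

B ≈ 46.5 μT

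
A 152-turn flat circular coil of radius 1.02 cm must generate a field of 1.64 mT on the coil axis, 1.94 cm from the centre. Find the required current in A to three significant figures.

I ≈ 1.74 A

For an N-turn coil, B = Nμ₀IR²/[2(R²+z²)^(3/2)] with R = 0.0102 m, z = 0.0194 m, so I = 2B(R²+z²)^(3/2)/(Nμ₀R²) = 2 × 1.64×10⁻³ × 1.05×10⁻⁵ / (152 × 4π×10⁻⁷ × 0.000104) = 1.74 A.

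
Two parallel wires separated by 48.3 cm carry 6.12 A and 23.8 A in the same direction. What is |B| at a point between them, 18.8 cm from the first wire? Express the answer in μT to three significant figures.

B ≈ 9.62 μT

Each long wire gives B = μ₀I/(2πd). Distances are d₁ = 0.188 m and d₂ = 0.295 m.
B₁ = 6.51×10⁻⁶ T, B₂ = 1.61×10⁻⁵ T.
Between parallel currents the two contributions point in opposite directions, so they subtract. B = |B₁ − B₂| = |6.51×10⁻⁶ − 1.61×10⁻⁵| = 9.62×10⁻⁶ T.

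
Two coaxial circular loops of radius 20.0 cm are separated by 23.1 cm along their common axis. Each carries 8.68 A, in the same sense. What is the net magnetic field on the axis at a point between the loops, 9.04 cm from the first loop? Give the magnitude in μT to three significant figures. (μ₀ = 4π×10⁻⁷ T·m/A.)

Each loop contributes B = μ₀IR²/[2(R²+z²)^(3/2)] on the axis, with z measured from that loop.
Loop 1 (z = 0.0904 m): B₁ = 2.06×10⁻⁵ T. Loop 2 (z = 0.1406 m): B₂ = 1.49×10⁻⁵ T.
The fields add: B = B₁ + B₂ = 3.56×10⁻⁵ T.

B ≈ 35.6 μT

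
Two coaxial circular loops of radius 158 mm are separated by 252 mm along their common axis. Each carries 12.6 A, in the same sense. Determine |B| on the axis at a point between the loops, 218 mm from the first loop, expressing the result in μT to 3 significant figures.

B ≈ 56.9 μT

Each loop contributes B = μ₀IR²/[2(R²+z²)^(3/2)] on the axis, with z measured from that loop.
Loop 1 (z = 0.218 m): B₁ = 1.01×10⁻⁵ T. Loop 2 (z = 0.034 m): B₂ = 4.68×10⁻⁵ T.
The fields add: B = B₁ + B₂ = 5.69×10⁻⁵ T.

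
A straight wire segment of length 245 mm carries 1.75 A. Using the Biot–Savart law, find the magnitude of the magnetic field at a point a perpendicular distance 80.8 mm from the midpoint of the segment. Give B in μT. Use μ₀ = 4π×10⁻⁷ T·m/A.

B ≈ 3.62 μT

For a finite straight segment, B = (μ₀I/4πd)(sinθ₁ + sinθ₂), where θ₁, θ₂ are the angles from the perpendicular to each end.
The perpendicular from the point meets the wire at its midpoint, so each end is L/2 = 0.1225 m away along the wire.
sinθ₁ = 0.1225/√(0.1225²+0.0808²) = 0.8348; sinθ₂ = 0.1225/√(0.1225²+0.0808²) = 0.8348.
B = (4π×10⁻⁷ × 1.75) / (4π × 0.0808) × (0.8348 + 0.8348) = 3.62×10⁻⁶ T.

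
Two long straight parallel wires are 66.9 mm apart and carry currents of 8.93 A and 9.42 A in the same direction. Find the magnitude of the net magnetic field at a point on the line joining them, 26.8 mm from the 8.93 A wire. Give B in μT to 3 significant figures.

Each long wire gives B = μ₀I/(2πd). Distances are d₁ = 0.0268 m and d₂ = 0.0401 m.
B₁ = 6.66×10⁻⁵ T, B₂ = 4.70×10⁻⁵ T.
Between parallel currents the two contributions point in opposite directions, so they subtract. B = |B₁ − B₂| = |6.66×10⁻⁵ − 4.70×10⁻⁵| = 1.97×10⁻⁵ T.

B ≈ 19.7 μT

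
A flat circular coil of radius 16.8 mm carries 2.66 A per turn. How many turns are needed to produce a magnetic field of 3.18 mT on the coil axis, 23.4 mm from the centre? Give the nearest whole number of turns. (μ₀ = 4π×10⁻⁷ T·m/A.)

For an N-turn coil, B = Nμ₀IR²/[2(R²+z²)^(3/2)]. A single turn gives B₁ = 1.97×10⁻⁵ T with R = 0.0168 m, z = 0.0234 m.
N = B/B₁ = 3.18×10⁻³ / 1.97×10⁻⁵ = 161.14.

N = 161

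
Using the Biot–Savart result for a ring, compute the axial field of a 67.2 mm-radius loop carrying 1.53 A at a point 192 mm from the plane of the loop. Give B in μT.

On the axis of a circular loop, B = μ₀IR² / [2(R²+z²)^(3/2)].
R² + z² = (0.0672)² + (0.192)² = 0.04138 m², and (R²+z²)^(3/2) = 8.42×10⁻³ m³.
B = (4π×10⁻⁷ × 1.53 × 0.004516) / (2 × 8.42×10⁻³) = 5.16×10⁻⁷ T.

B ≈ 0.516 μT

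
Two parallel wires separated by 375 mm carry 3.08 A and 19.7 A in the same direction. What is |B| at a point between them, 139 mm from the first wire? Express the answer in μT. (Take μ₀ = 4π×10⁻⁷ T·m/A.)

B ≈ 12.3 μT

Each long wire gives B = μ₀I/(2πd). Distances are d₁ = 0.139 m and d₂ = 0.236 m.
B₁ = 4.43×10⁻⁶ T, B₂ = 1.67×10⁻⁵ T.
Between parallel currents the two contributions point in opposite directions, so they subtract. B = |B₁ − B₂| = |4.43×10⁻⁶ − 1.67×10⁻⁵| = 1.23×10⁻⁵ T.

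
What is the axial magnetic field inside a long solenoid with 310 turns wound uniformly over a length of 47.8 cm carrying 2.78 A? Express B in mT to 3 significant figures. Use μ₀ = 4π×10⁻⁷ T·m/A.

B ≈ 2.27 mT

Inside a long solenoid, B = μ₀nI with n = 648.5 turns/m.
B = 4π×10⁻⁷ × 648.5 × 2.78 = 2.27×10⁻³ T.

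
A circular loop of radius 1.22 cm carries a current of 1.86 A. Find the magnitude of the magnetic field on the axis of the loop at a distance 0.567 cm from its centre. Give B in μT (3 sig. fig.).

B ≈ 71.4 μT

On the axis of a circular loop, B = μ₀IR² / [2(R²+z²)^(3/2)].
R² + z² = (0.0122)² + (0.00567)² = 0.000181 m², and (R²+z²)^(3/2) = 2.43×10⁻⁶ m³.
B = (4π×10⁻⁷ × 1.86 × 0.0001488) / (2 × 2.43×10⁻⁶) = 7.14×10⁻⁵ T.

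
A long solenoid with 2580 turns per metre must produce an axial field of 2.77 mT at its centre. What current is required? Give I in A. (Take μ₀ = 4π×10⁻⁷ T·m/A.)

I ≈ 0.854 A

Inside a long solenoid B = μ₀nI with n = 2580 m⁻¹, so I = B/(μ₀n).
I = 2.77×10⁻³ / (4π×10⁻⁷ × 2580) = 0.854 A.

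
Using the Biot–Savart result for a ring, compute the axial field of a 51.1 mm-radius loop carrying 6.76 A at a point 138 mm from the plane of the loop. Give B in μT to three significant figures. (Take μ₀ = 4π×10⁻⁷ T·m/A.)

B ≈ 3.48 μT

On the axis of a circular loop, B = μ₀IR² / [2(R²+z²)^(3/2)].
R² + z² = (0.0511)² + (0.138)² = 0.02166 m², and (R²+z²)^(3/2) = 3.19×10⁻³ m³.
B = (4π×10⁻⁷ × 6.76 × 0.002611) / (2 × 3.19×10⁻³) = 3.48×10⁻⁶ T.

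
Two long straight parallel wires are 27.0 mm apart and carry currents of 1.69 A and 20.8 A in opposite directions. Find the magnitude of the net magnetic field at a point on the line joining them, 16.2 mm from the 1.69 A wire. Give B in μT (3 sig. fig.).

Each long wire gives B = μ₀I/(2πd). Distances are d₁ = 0.0162 m and d₂ = 0.0108 m.
B₁ = 2.09×10⁻⁵ T, B₂ = 3.85×10⁻⁴ T.
Between antiparallel currents both contributions point the same way, so they add. B = B₁ + B₂ = 2.09×10⁻⁵ + 3.85×10⁻⁴ = 4.06×10⁻⁴ T.

B ≈ 406 μT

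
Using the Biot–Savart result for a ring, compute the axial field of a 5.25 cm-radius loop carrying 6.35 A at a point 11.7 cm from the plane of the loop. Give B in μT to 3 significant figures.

On the axis of a circular loop, B = μ₀IR² / [2(R²+z²)^(3/2)].
R² + z² = (0.0525)² + (0.117)² = 0.01645 m², and (R²+z²)^(3/2) = 2.11×10⁻³ m³.
B = (4π×10⁻⁷ × 6.35 × 0.002756) / (2 × 2.11×10⁻³) = 5.21×10⁻⁶ T.

B ≈ 5.21 μT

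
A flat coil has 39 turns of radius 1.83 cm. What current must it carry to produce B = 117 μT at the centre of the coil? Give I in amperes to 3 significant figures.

For an N-turn coil, B = Nμ₀I/(2R) with R = 0.0183 m, so I = 2RB/(Nμ₀) = 2 × 0.0183 × 1.17×10⁻⁴ / (39 × 4π×10⁻⁷) = 8.74×10⁻² A.

I ≈ 0.0874 A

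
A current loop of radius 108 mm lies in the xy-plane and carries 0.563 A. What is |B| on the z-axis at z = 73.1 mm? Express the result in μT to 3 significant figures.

On the axis of a circular loop, B = μ₀IR² / [2(R²+z²)^(3/2)].
R² + z² = (0.108)² + (0.0731)² = 0.01701 m², and (R²+z²)^(3/2) = 2.22×10⁻³ m³.
B = (4π×10⁻⁷ × 0.563 × 0.01166) / (2 × 2.22×10⁻³) = 1.86×10⁻⁶ T.

B ≈ 1.86 μT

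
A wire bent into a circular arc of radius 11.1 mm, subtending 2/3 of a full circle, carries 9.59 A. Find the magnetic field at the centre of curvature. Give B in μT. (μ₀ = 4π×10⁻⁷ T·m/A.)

B ≈ 362 μT

The Biot–Savart field of a circular arc at its centre is B = μ₀Iφ/(4πR), with φ = 4.189 rad.
B = (4π×10⁻⁷ × 9.59 × 4.189) / (4π × 0.0111) = 3.62×10⁻⁴ T.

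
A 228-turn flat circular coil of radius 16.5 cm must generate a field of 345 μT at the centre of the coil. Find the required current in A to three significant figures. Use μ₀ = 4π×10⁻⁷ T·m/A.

I ≈ 0.397 A

For an N-turn coil, B = Nμ₀I/(2R) with R = 0.165 m, so I = 2RB/(Nμ₀) = 2 × 0.165 × 3.45×10⁻⁴ / (228 × 4π×10⁻⁷) = 0.397 A.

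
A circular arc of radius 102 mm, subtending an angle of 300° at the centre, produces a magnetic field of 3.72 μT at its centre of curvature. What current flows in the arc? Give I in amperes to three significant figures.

I ≈ 0.725 A

For a circular arc, B = μ₀Iφ/(4πR) with φ in radians; here φ = 5.236 rad.
So I = 4πRB/(μ₀φ) = 4π × 0.102 × 3.72×10⁻⁶ / (4π×10⁻⁷ × 5.236) = 0.725 A.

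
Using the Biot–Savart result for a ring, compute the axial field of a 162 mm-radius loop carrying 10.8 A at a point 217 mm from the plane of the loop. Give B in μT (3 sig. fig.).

On the axis of a circular loop, B = μ₀IR² / [2(R²+z²)^(3/2)].
R² + z² = (0.162)² + (0.217)² = 0.07333 m², and (R²+z²)^(3/2) = 1.99×10⁻² m³.
B = (4π×10⁻⁷ × 10.8 × 0.02624) / (2 × 1.99×10⁻²) = 8.97×10⁻⁶ T.

B ≈ 8.97 μT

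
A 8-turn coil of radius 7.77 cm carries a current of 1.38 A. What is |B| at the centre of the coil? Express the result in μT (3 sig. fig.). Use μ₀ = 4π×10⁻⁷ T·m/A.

For an N-turn flat coil, B = Nμ₀I/(2R) with R = 0.0777 m.
B = 8 × 1.12×10⁻⁵ T = 8.93×10⁻⁵ T.

B ≈ 89.3 μT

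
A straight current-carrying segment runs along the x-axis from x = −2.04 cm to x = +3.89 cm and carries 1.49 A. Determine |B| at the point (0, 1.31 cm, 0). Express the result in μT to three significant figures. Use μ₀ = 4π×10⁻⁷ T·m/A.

B ≈ 20.3 μT

For a finite straight segment, B = (μ₀I/4πd)(sinθ₁ + sinθ₂), where θ₁, θ₂ are the angles from the perpendicular to each end.
The perpendicular distance is d = 0.0131 m; the end-offsets along the wire are a = 0.0204 m and b = 0.0389 m.
sinθ₁ = 0.0204/√(0.0204²+0.0131²) = 0.8414; sinθ₂ = 0.0389/√(0.0389²+0.0131²) = 0.9477.
B = (4π×10⁻⁷ × 1.49) / (4π × 0.0131) × (0.8414 + 0.9477) = 2.03×10⁻⁵ T.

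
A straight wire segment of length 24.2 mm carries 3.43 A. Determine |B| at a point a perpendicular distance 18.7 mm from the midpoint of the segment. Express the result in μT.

For a finite straight segment, B = (μ₀I/4πd)(sinθ₁ + sinθ₂), where θ₁, θ₂ are the angles from the perpendicular to each end.
The perpendicular from the point meets the wire at its midpoint, so each end is L/2 = 0.0121 m away along the wire.
sinθ₁ = 0.0121/√(0.0121²+0.0187²) = 0.5433; sinθ₂ = 0.0121/√(0.0121²+0.0187²) = 0.5433.
B = (4π×10⁻⁷ × 3.43) / (4π × 0.0187) × (0.5433 + 0.5433) = 1.99×10⁻⁵ T.

B ≈ 19.9 μT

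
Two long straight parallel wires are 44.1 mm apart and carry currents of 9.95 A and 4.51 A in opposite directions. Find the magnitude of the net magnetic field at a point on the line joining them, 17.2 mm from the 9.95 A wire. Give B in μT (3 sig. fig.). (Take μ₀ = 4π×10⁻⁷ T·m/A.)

Each long wire gives B = μ₀I/(2πd). Distances are d₁ = 0.0172 m and d₂ = 0.0269 m.
B₁ = 1.16×10⁻⁴ T, B₂ = 3.35×10⁻⁵ T.
Between antiparallel currents both contributions point the same way, so they add. B = B₁ + B₂ = 1.16×10⁻⁴ + 3.35×10⁻⁵ = 1.49×10⁻⁴ T.

B ≈ 149 μT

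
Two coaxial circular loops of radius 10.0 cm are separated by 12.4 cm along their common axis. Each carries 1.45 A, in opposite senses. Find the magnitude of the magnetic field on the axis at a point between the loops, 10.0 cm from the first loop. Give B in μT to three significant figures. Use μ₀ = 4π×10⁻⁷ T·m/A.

B ≈ 5.16 μT

Each loop contributes B = μ₀IR²/[2(R²+z²)^(3/2)] on the axis, with z measured from that loop.
Loop 1 (z = 0.1 m): B₁ = 3.22×10⁻⁶ T. Loop 2 (z = 0.024 m): B₂ = 8.38×10⁻⁶ T.
The fields oppose: B = |B₁ − B₂| = 5.16×10⁻⁶ T.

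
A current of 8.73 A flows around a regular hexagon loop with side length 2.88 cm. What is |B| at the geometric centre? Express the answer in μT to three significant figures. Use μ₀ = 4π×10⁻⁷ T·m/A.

Each side is a finite straight segment at perpendicular distance d = a/(2 tan(π/6)) = 0.02494 m from the centre, with end-angles ±π/6.
One side contributes B₁ = (μ₀I/4πd)·2 sin(π/6) = 3.50×10⁻⁵ T.
All 6 sides add in the same direction: B = 6 × 3.50×10⁻⁵ = 2.10×10⁻⁴ T.

B ≈ 210 μT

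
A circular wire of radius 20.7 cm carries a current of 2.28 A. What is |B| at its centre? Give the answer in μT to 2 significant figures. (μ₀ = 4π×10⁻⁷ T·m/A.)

B ≈ 6.9 μT

At the centre of a circular loop the Biot–Savart law gives B = μ₀I/(2R).
B = (4π×10⁻⁷ × 2.28) / (2 × 0.207) = 6.92×10⁻⁶ T.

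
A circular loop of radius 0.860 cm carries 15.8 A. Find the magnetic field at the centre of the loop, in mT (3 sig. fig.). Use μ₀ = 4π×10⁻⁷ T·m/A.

At the centre of a circular loop the Biot–Savart law gives B = μ₀I/(2R).
B = (4π×10⁻⁷ × 15.8) / (2 × 0.0086) = 1.15×10⁻³ T.

B ≈ 1.15 mT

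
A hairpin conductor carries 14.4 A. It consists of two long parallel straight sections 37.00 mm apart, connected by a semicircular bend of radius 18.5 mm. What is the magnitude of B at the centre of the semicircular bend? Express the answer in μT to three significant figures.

B ≈ 400 μT

The semicircular arc contributes B_arc = μ₀I·π/(4πR) = μ₀I/(4R) = 2.45×10⁻⁴ T.
Each semi-infinite lead is at perpendicular distance R = 0.0185 m from the centre, with the perpendicular foot at its near end, so it contributes μ₀I/(4πR); both point the same way, together 1.56×10⁻⁴ T.
Arc and leads all point the same direction: B = 2.45×10⁻⁴ + 1.56×10⁻⁴ = 4.00×10⁻⁴ T.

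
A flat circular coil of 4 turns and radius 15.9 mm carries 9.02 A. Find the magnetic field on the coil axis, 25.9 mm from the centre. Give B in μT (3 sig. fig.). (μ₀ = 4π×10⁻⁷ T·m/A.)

For an N-turn flat coil, B = Nμ₀IR²/[2(R²+z²)^(3/2)] with R = 0.0159 m, z = 0.0259 m.
B = 4 × 5.10×10⁻⁵ T = 2.04×10⁻⁴ T.

B ≈ 204 μT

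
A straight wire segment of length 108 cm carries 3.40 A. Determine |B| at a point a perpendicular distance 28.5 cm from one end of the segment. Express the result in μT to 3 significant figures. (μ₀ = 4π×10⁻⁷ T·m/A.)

For a finite straight segment, B = (μ₀I/4πd)(sinθ₁ + sinθ₂), where θ₁, θ₂ are the angles from the perpendicular to each end.
The perpendicular foot is at one end, so the two end-offsets along the wire are 0 and L = 1.08 m.
sinθ₁ = 0/√(0²+0.285²) = 0.0000; sinθ₂ = 1.08/√(1.08²+0.285²) = 0.9669.
B = (4π×10⁻⁷ × 3.40) / (4π × 0.285) × (0.0000 + 0.9669) = 1.15×10⁻⁶ T.

B ≈ 1.15 μT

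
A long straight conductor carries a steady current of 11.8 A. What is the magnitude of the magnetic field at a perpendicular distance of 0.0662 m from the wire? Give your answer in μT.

For an infinitely long straight wire, B = μ₀I/(2πd).
B = (4π×10⁻⁷ × 11.8) / (2π × 0.0662) = 3.56×10⁻⁵ T.

B ≈ 35.6 μT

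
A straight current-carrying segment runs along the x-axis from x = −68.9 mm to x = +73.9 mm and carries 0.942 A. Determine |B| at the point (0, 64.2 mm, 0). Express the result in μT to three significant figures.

B ≈ 2.18 μT

For a finite straight segment, B = (μ₀I/4πd)(sinθ₁ + sinθ₂), where θ₁, θ₂ are the angles from the perpendicular to each end.
The perpendicular distance is d = 0.0642 m; the end-offsets along the wire are a = 0.0689 m and b = 0.0739 m.
sinθ₁ = 0.0689/√(0.0689²+0.0642²) = 0.7316; sinθ₂ = 0.0739/√(0.0739²+0.0642²) = 0.7549.
B = (4π×10⁻⁷ × 0.942) / (4π × 0.0642) × (0.7316 + 0.7549) = 2.18×10⁻⁶ T.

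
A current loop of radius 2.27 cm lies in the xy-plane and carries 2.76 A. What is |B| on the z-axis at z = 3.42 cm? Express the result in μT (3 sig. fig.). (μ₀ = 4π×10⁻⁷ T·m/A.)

On the axis of a circular loop, B = μ₀IR² / [2(R²+z²)^(3/2)].
R² + z² = (0.0227)² + (0.0342)² = 0.001685 m², and (R²+z²)^(3/2) = 6.92×10⁻⁵ m³.
B = (4π×10⁻⁷ × 2.76 × 0.0005153) / (2 × 6.92×10⁻⁵) = 1.29×10⁻⁵ T.

B ≈ 12.9 μT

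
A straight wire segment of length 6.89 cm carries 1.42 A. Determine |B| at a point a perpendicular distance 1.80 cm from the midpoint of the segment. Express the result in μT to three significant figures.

For a finite straight segment, B = (μ₀I/4πd)(sinθ₁ + sinθ₂), where θ₁, θ₂ are the angles from the perpendicular to each end.
The perpendicular from the point meets the wire at its midpoint, so each end is L/2 = 0.03445 m away along the wire.
sinθ₁ = 0.03445/√(0.03445²+0.018²) = 0.8863; sinθ₂ = 0.03445/√(0.03445²+0.018²) = 0.8863.
B = (4π×10⁻⁷ × 1.42) / (4π × 0.018) × (0.8863 + 0.8863) = 1.40×10⁻⁵ T.

B ≈ 14.0 μT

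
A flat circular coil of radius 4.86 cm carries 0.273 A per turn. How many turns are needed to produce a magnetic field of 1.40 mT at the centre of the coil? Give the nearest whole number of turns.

N = 397

For an N-turn coil, B = Nμ₀I/(2R). A single turn gives B₁ = 3.53×10⁻⁶ T with R = 0.0486 m.
N = B/B₁ = 1.40×10⁻³ / 3.53×10⁻⁶ = 396.66.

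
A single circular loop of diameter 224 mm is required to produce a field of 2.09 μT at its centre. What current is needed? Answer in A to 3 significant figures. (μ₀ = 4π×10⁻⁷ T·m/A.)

I ≈ 0.373 A

At the centre of a circular loop B = μ₀I/(2R), so I = 2RB/μ₀.
With R = 0.112 m, I = 2 × 0.112 × 2.09×10⁻⁶ / (4π×10⁻⁷) = 0.373 A.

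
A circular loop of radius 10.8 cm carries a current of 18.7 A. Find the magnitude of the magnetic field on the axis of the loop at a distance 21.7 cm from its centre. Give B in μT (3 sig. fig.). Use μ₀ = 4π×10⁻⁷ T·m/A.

On the axis of a circular loop, B = μ₀IR² / [2(R²+z²)^(3/2)].
R² + z² = (0.108)² + (0.217)² = 0.05875 m², and (R²+z²)^(3/2) = 1.42×10⁻² m³.
B = (4π×10⁻⁷ × 18.7 × 0.01166) / (2 × 1.42×10⁻²) = 9.62×10⁻⁶ T.

B ≈ 9.62 μT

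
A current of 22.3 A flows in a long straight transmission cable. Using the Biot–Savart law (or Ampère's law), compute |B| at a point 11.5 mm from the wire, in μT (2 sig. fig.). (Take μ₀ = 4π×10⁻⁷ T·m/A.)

B ≈ 390 μT

For an infinitely long straight wire, B = μ₀I/(2πd).
B = (4π×10⁻⁷ × 22.3) / (2π × 0.0115) = 3.88×10⁻⁴ T.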